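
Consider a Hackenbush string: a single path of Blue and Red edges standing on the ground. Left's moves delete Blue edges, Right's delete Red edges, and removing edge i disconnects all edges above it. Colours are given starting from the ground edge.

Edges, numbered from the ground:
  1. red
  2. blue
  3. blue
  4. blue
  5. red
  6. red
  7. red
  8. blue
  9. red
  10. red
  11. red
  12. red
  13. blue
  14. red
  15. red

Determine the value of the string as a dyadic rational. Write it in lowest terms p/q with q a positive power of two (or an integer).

-3831/16384

Build g(s[:k]) for k = 1..15, string s = red blue blue blue red red red blue red red red red blue red red.
edge 1 of 15 (red): { ∅ | 0 } = -1
edge 2 of 15 (blue): { -1 | 0 } = -1/2
edge 3 of 15 (blue): { -1, -1/2 | 0 } = -1/4
edge 4 of 15 (blue): { -1, -1/2, -1/4 | 0 } = -1/8
edge 5 of 15 (red): { -1, -1/2, -1/4 | -1/8, 0 } = -3/16
edge 6 of 15 (red): { -1, -1/2, -1/4 | -3/16, -1/8, 0 } = -7/32
edge 7 of 15 (red): { -1, -1/2, -1/4 | -7/32, -3/16, -1/8, 0 } = -15/64
edge 8 of 15 (blue): { -1, -1/2, -1/4, -15/64 | -7/32, -3/16, -1/8, 0 } = -29/128
edge 9 of 15 (red): { -1, -1/2, -1/4, -15/64 | -29/128, -7/32, -3/16, -1/8, 0 } = -59/256
edge 10 of 15 (red): { -1, -1/2, -1/4, -15/64 | -59/256, -29/128, -7/32, -3/16, -1/8, 0 } = -119/512
edge 11 of 15 (red): { -1, -1/2, -1/4, -15/64 | -119/512, -59/256, -29/128, -7/32, -3/16, -1/8, 0 } = -239/1024
edge 12 of 15 (red): { -1, -1/2, -1/4, -15/64 | -239/1024, -119/512, -59/256, -29/128, -7/32, -3/16, -1/8, 0 } = -479/2048
edge 13 of 15 (blue): { -1, -1/2, -1/4, -15/64, -479/2048 | -239/1024, -119/512, -59/256, -29/128, -7/32, -3/16, -1/8, 0 } = -957/4096
edge 14 of 15 (red): { -1, -1/2, -1/4, -15/64, -479/2048 | -957/4096, -239/1024, -119/512, -59/256, -29/128, -7/32, -3/16, -1/8, 0 } = -1915/8192
edge 15 of 15 (red): { -1, -1/2, -1/4, -15/64, -479/2048 | -1915/8192, -957/4096, -239/1024, -119/512, -59/256, -29/128, -7/32, -3/16, -1/8, 0 } = -3831/16384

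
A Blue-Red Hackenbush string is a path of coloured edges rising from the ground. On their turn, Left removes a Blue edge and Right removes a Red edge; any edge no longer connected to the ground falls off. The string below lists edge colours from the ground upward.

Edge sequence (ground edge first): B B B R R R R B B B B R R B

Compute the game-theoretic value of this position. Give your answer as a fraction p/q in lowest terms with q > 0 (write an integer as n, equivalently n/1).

Build value(s[:k]) for k = 1..14, string s = B B B R R R R B B B B R R B.
value(B) = { 0 | ∅ } gives 1
value(BB) = { 0 1 | ∅ } gives 2
value(BBB) = { 0 1 2 | ∅ } gives 3
value(BBBR) = { 0 1 2 | 3 } gives 5/2
value(BBBRR) = { 0 1 2 | 5/2 3 } gives 9/4
value(BBBRRR) = { 0 1 2 | 9/4 5/2 3 } gives 17/8
value(BBBRRRR) = { 0 1 2 | 17/8 9/4 5/2 3 } gives 33/16
value(BBBRRRRB) = { 0 1 2 33/16 | 17/8 9/4 5/2 3 } gives 67/32
value(BBBRRRRBB) = { 0 1 2 33/16 67/32 | 17/8 9/4 5/2 3 } gives 135/64
value(BBBRRRRBBB) = { 0 1 2 33/16 67/32 135/64 | 17/8 9/4 5/2 3 } gives 271/128
value(BBBRRRRBBBB) = { 0 1 2 33/16 67/32 135/64 271/128 | 17/8 9/4 5/2 3 } gives 543/256
value(BBBRRRRBBBBR) = { 0 1 2 33/16 67/32 135/64 271/128 | 543/256 17/8 9/4 5/2 3 } gives 1085/512
value(BBBRRRRBBBBRR) = { 0 1 2 33/16 67/32 135/64 271/128 | 1085/512 543/256 17/8 9/4 5/2 3 } gives 2169/1024
value(BBBRRRRBBBBRRB) = { 0 1 2 33/16 67/32 135/64 271/128 2169/1024 | 1085/512 543/256 17/8 9/4 5/2 3 } gives 4339/2048

4339/2048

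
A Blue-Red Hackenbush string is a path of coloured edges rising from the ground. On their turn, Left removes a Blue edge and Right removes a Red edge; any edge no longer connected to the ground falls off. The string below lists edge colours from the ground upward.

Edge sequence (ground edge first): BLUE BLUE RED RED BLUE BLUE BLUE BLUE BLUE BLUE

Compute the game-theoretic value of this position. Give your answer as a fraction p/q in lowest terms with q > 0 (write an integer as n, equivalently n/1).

Recurse on prefixes of the 10-edge string BLUE BLUE RED RED BLUE BLUE BLUE BLUE BLUE BLUE:
B: Left { 0 }, Right { — } => simplest 1
BB: Left { 0,1 }, Right { — } => simplest 2
BBR: Left { 0,1 }, Right { 2 } => simplest 3/2
BBRR: Left { 0,1 }, Right { 3/2,2 } => simplest 5/4
BBRRB: Left { 0,1,5/4 }, Right { 3/2,2 } => simplest 11/8
BBRRBB: Left { 0,1,5/4,11/8 }, Right { 3/2,2 } => simplest 23/16
BBRRBBB: Left { 0,1,5/4,11/8,23/16 }, Right { 3/2,2 } => simplest 47/32
BBRRBBBB: Left { 0,1,5/4,11/8,23/16,47/32 }, Right { 3/2,2 } => simplest 95/64
BBRRBBBBB: Left { 0,1,5/4,11/8,23/16,47/32,95/64 }, Right { 3/2,2 } => simplest 191/128
BBRRBBBBBB: Left { 0,1,5/4,11/8,23/16,47/32,95/64,191/128 }, Right { 3/2,2 } => simplest 383/256

383/256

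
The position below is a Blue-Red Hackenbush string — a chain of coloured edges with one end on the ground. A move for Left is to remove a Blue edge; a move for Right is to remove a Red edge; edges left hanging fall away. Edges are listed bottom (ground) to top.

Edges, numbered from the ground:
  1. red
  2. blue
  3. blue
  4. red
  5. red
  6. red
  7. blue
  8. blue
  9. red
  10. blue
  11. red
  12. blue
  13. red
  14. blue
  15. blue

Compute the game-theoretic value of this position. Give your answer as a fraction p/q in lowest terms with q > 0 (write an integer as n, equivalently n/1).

-7337/16384

Recurse on prefixes of the 15-edge string red blue blue red red red blue blue red blue red blue red blue blue:
edge 1 of 15 (red): { (no moves) | 0 } => -1
edge 2 of 15 (blue): { -1 | 0 } => -1/2
edge 3 of 15 (blue): { -1, -1/2 | 0 } => -1/4
edge 4 of 15 (red): { -1, -1/2 | -1/4, 0 } => -3/8
edge 5 of 15 (red): { -1, -1/2 | -3/8, -1/4, 0 } => -7/16
edge 6 of 15 (red): { -1, -1/2 | -7/16, -3/8, -1/4, 0 } => -15/32
edge 7 of 15 (blue): { -1, -1/2, -15/32 | -7/16, -3/8, -1/4, 0 } => -29/64
edge 8 of 15 (blue): { -1, -1/2, -15/32, -29/64 | -7/16, -3/8, -1/4, 0 } => -57/128
edge 9 of 15 (red): { -1, -1/2, -15/32, -29/64 | -57/128, -7/16, -3/8, -1/4, 0 } => -115/256
edge 10 of 15 (blue): { -1, -1/2, -15/32, -29/64, -115/256 | -57/128, -7/16, -3/8, -1/4, 0 } => -229/512
edge 11 of 15 (red): { -1, -1/2, -15/32, -29/64, -115/256 | -229/512, -57/128, -7/16, -3/8, -1/4, 0 } => -459/1024
edge 12 of 15 (blue): { -1, -1/2, -15/32, -29/64, -115/256, -459/1024 | -229/512, -57/128, -7/16, -3/8, -1/4, 0 } => -917/2048
edge 13 of 15 (red): { -1, -1/2, -15/32, -29/64, -115/256, -459/1024 | -917/2048, -229/512, -57/128, -7/16, -3/8, -1/4, 0 } => -1835/4096
edge 14 of 15 (blue): { -1, -1/2, -15/32, -29/64, -115/256, -459/1024, -1835/4096 | -917/2048, -229/512, -57/128, -7/16, -3/8, -1/4, 0 } => -3669/8192
edge 15 of 15 (blue): { -1, -1/2, -15/32, -29/64, -115/256, -459/1024, -1835/4096, -3669/8192 | -917/2048, -229/512, -57/128, -7/16, -3/8, -1/4, 0 } => -7337/16384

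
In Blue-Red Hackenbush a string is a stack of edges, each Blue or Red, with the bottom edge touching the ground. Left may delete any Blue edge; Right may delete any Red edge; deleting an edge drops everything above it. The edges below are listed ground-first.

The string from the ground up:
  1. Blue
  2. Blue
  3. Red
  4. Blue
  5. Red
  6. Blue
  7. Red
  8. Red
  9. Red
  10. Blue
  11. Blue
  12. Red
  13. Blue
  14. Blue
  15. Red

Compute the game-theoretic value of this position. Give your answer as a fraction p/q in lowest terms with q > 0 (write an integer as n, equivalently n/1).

step 1: add Blue to get B; options L={ 0 } R={ ∅ } -> 1
step 2: add Blue to get BB; options L={ 0, 1 } R={ ∅ } -> 2
step 3: add Red to get BBR; options L={ 0, 1 } R={ 2 } -> 3/2
step 4: add Blue to get BBRB; options L={ 0, 1, 3/2 } R={ 2 } -> 7/4
step 5: add Red to get BBRBR; options L={ 0, 1, 3/2 } R={ 7/4, 2 } -> 13/8
step 6: add Blue to get BBRBRB; options L={ 0, 1, 3/2, 13/8 } R={ 7/4, 2 } -> 27/16
step 7: add Red to get BBRBRBR; options L={ 0, 1, 3/2, 13/8 } R={ 27/16, 7/4, 2 } -> 53/32
step 8: add Red to get BBRBRBRR; options L={ 0, 1, 3/2, 13/8 } R={ 53/32, 27/16, 7/4, 2 } -> 105/64
step 9: add Red to get BBRBRBRRR; options L={ 0, 1, 3/2, 13/8 } R={ 105/64, 53/32, 27/16, 7/4, 2 } -> 209/128
step 10: add Blue to get BBRBRBRRRB; options L={ 0, 1, 3/2, 13/8, 209/128 } R={ 105/64, 53/32, 27/16, 7/4, 2 } -> 419/256
step 11: add Blue to get BBRBRBRRRBB; options L={ 0, 1, 3/2, 13/8, 209/128, 419/256 } R={ 105/64, 53/32, 27/16, 7/4, 2 } -> 839/512
step 12: add Red to get BBRBRBRRRBBR; options L={ 0, 1, 3/2, 13/8, 209/128, 419/256 } R={ 839/512, 105/64, 53/32, 27/16, 7/4, 2 } -> 1677/1024
step 13: add Blue to get BBRBRBRRRBBRB; options L={ 0, 1, 3/2, 13/8, 209/128, 419/256, 1677/1024 } R={ 839/512, 105/64, 53/32, 27/16, 7/4, 2 } -> 3355/2048
step 14: add Blue to get BBRBRBRRRBBRBB; options L={ 0, 1, 3/2, 13/8, 209/128, 419/256, 1677/1024, 3355/2048 } R={ 839/512, 105/64, 53/32, 27/16, 7/4, 2 } -> 6711/4096
step 15: add Red to get BBRBRBRRRBBRBBR; options L={ 0, 1, 3/2, 13/8, 209/128, 419/256, 1677/1024, 3355/2048 } R={ 6711/4096, 839/512, 105/64, 53/32, 27/16, 7/4, 2 } -> 13421/8192

13421/8192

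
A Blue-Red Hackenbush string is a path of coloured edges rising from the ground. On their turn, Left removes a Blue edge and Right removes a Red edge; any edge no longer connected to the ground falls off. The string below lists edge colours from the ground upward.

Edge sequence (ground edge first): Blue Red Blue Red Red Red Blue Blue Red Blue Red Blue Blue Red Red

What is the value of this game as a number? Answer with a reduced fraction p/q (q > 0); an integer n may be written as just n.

G_1 [B]  L=[0]  R=[—]  so 1
G_2 [BR]  L=[0]  R=[1]  so 1/2
G_3 [BRB]  L=[0, 1/2]  R=[1]  so 3/4
G_4 [BRBR]  L=[0, 1/2]  R=[3/4, 1]  so 5/8
G_5 [BRBRR]  L=[0, 1/2]  R=[5/8, 3/4, 1]  so 9/16
G_6 [BRBRRR]  L=[0, 1/2]  R=[9/16, 5/8, 3/4, 1]  so 17/32
G_7 [BRBRRRB]  L=[0, 1/2, 17/32]  R=[9/16, 5/8, 3/4, 1]  so 35/64
G_8 [BRBRRRBB]  L=[0, 1/2, 17/32, 35/64]  R=[9/16, 5/8, 3/4, 1]  so 71/128
G_9 [BRBRRRBBR]  L=[0, 1/2, 17/32, 35/64]  R=[71/128, 9/16, 5/8, 3/4, 1]  so 141/256
G_10 [BRBRRRBBRB]  L=[0, 1/2, 17/32, 35/64, 141/256]  R=[71/128, 9/16, 5/8, 3/4, 1]  so 283/512
G_11 [BRBRRRBBRBR]  L=[0, 1/2, 17/32, 35/64, 141/256]  R=[283/512, 71/128, 9/16, 5/8, 3/4, 1]  so 565/1024
G_12 [BRBRRRBBRBRB]  L=[0, 1/2, 17/32, 35/64, 141/256, 565/1024]  R=[283/512, 71/128, 9/16, 5/8, 3/4, 1]  so 1131/2048
G_13 [BRBRRRBBRBRBB]  L=[0, 1/2, 17/32, 35/64, 141/256, 565/1024, 1131/2048]  R=[283/512, 71/128, 9/16, 5/8, 3/4, 1]  so 2263/4096
G_14 [BRBRRRBBRBRBBR]  L=[0, 1/2, 17/32, 35/64, 141/256, 565/1024, 1131/2048]  R=[2263/4096, 283/512, 71/128, 9/16, 5/8, 3/4, 1]  so 4525/8192
G_15 [BRBRRRBBRBRBBRR]  L=[0, 1/2, 17/32, 35/64, 141/256, 565/1024, 1131/2048]  R=[4525/8192, 2263/4096, 283/512, 71/128, 9/16, 5/8, 3/4, 1]  so 9049/16384

9049/16384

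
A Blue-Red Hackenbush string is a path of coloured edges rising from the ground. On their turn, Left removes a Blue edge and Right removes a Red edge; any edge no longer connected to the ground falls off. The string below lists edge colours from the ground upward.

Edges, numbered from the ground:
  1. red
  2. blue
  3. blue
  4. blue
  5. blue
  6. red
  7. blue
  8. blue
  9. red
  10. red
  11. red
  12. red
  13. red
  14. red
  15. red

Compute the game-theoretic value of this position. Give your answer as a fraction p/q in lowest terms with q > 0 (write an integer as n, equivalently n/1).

-1279/16384

Build value(s[:k]) for k = 1..15, string s = red blue blue blue blue red blue blue red red red red red red red.
value_1 [r]  L=[·]  R=[0]  = -1
value_2 [rb]  L=[-1]  R=[0]  = -1/2
value_3 [rbb]  L=[-1 -1/2]  R=[0]  = -1/4
value_4 [rbbb]  L=[-1 -1/2 -1/4]  R=[0]  = -1/8
value_5 [rbbbb]  L=[-1 -1/2 -1/4 -1/8]  R=[0]  = -1/16
value_6 [rbbbbr]  L=[-1 -1/2 -1/4 -1/8]  R=[-1/16 0]  = -3/32
value_7 [rbbbbrb]  L=[-1 -1/2 -1/4 -1/8 -3/32]  R=[-1/16 0]  = -5/64
value_8 [rbbbbrbb]  L=[-1 -1/2 -1/4 -1/8 -3/32 -5/64]  R=[-1/16 0]  = -9/128
value_9 [rbbbbrbbr]  L=[-1 -1/2 -1/4 -1/8 -3/32 -5/64]  R=[-9/128 -1/16 0]  = -19/256
value_10 [rbbbbrbbrr]  L=[-1 -1/2 -1/4 -1/8 -3/32 -5/64]  R=[-19/256 -9/128 -1/16 0]  = -39/512
value_11 [rbbbbrbbrrr]  L=[-1 -1/2 -1/4 -1/8 -3/32 -5/64]  R=[-39/512 -19/256 -9/128 -1/16 0]  = -79/1024
value_12 [rbbbbrbbrrrr]  L=[-1 -1/2 -1/4 -1/8 -3/32 -5/64]  R=[-79/1024 -39/512 -19/256 -9/128 -1/16 0]  = -159/2048
value_13 [rbbbbrbbrrrrr]  L=[-1 -1/2 -1/4 -1/8 -3/32 -5/64]  R=[-159/2048 -79/1024 -39/512 -19/256 -9/128 -1/16 0]  = -319/4096
value_14 [rbbbbrbbrrrrrr]  L=[-1 -1/2 -1/4 -1/8 -3/32 -5/64]  R=[-319/4096 -159/2048 -79/1024 -39/512 -19/256 -9/128 -1/16 0]  = -639/8192
value_15 [rbbbbrbbrrrrrrr]  L=[-1 -1/2 -1/4 -1/8 -3/32 -5/64]  R=[-639/8192 -319/4096 -159/2048 -79/1024 -39/512 -19/256 -9/128 -1/16 0]  = -1279/16384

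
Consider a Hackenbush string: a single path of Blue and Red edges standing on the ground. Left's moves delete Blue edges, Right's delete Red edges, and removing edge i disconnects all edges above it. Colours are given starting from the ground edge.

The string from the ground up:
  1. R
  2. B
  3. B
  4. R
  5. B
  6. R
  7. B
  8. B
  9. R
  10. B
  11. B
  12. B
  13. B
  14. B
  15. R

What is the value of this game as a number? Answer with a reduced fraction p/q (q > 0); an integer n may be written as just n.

Build G(s[:k]) for k = 1..15, string s = R B B R B R B B R B B B B B R.
1 of 15 · R · max L −∞ · min R 0 so -1
2 of 15 · RB · max L -1 · min R 0 so -1/2
3 of 15 · RBB · max L -1/2 · min R 0 so -1/4
4 of 15 · RBBR · max L -1/2 · min R -1/4 so -3/8
5 of 15 · RBBRB · max L -3/8 · min R -1/4 so -5/16
6 of 15 · RBBRBR · max L -3/8 · min R -5/16 so -11/32
7 of 15 · RBBRBRB · max L -11/32 · min R -5/16 so -21/64
8 of 15 · RBBRBRBB · max L -21/64 · min R -5/16 so -41/128
9 of 15 · RBBRBRBBR · max L -21/64 · min R -41/128 so -83/256
10 of 15 · RBBRBRBBRB · max L -83/256 · min R -41/128 so -165/512
11 of 15 · RBBRBRBBRBB · max L -165/512 · min R -41/128 so -329/1024
12 of 15 · RBBRBRBBRBBB · max L -329/1024 · min R -41/128 so -657/2048
13 of 15 · RBBRBRBBRBBBB · max L -657/2048 · min R -41/128 so -1313/4096
14 of 15 · RBBRBRBBRBBBBB · max L -1313/4096 · min R -41/128 so -2625/8192
15 of 15 · RBBRBRBBRBBBBBR · max L -1313/4096 · min R -2625/8192 so -5251/16384

-5251/16384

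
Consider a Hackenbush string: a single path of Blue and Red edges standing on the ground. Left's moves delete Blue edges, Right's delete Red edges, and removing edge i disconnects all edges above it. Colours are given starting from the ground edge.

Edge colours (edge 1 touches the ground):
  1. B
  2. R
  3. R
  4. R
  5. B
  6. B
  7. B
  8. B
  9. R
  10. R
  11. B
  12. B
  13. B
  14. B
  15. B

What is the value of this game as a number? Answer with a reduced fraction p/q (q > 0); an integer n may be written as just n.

B: Left { 0 }, Right { (no moves) } = simplest 1
BR: Left { 0 }, Right { 1 } = simplest 1/2
BRR: Left { 0 }, Right { 1/2, 1 } = simplest 1/4
BRRR: Left { 0 }, Right { 1/4, 1/2, 1 } = simplest 1/8
BRRRB: Left { 0, 1/8 }, Right { 1/4, 1/2, 1 } = simplest 3/16
BRRRBB: Left { 0, 1/8, 3/16 }, Right { 1/4, 1/2, 1 } = simplest 7/32
BRRRBBB: Left { 0, 1/8, 3/16, 7/32 }, Right { 1/4, 1/2, 1 } = simplest 15/64
BRRRBBBB: Left { 0, 1/8, 3/16, 7/32, 15/64 }, Right { 1/4, 1/2, 1 } = simplest 31/128
BRRRBBBBR: Left { 0, 1/8, 3/16, 7/32, 15/64 }, Right { 31/128, 1/4, 1/2, 1 } = simplest 61/256
BRRRBBBBRR: Left { 0, 1/8, 3/16, 7/32, 15/64 }, Right { 61/256, 31/128, 1/4, 1/2, 1 } = simplest 121/512
BRRRBBBBRRB: Left { 0, 1/8, 3/16, 7/32, 15/64, 121/512 }, Right { 61/256, 31/128, 1/4, 1/2, 1 } = simplest 243/1024
BRRRBBBBRRBB: Left { 0, 1/8, 3/16, 7/32, 15/64, 121/512, 243/1024 }, Right { 61/256, 31/128, 1/4, 1/2, 1 } = simplest 487/2048
BRRRBBBBRRBBB: Left { 0, 1/8, 3/16, 7/32, 15/64, 121/512, 243/1024, 487/2048 }, Right { 61/256, 31/128, 1/4, 1/2, 1 } = simplest 975/4096
BRRRBBBBRRBBBB: Left { 0, 1/8, 3/16, 7/32, 15/64, 121/512, 243/1024, 487/2048, 975/4096 }, Right { 61/256, 31/128, 1/4, 1/2, 1 } = simplest 1951/8192
BRRRBBBBRRBBBBB: Left { 0, 1/8, 3/16, 7/32, 15/64, 121/512, 243/1024, 487/2048, 975/4096, 1951/8192 }, Right { 61/256, 31/128, 1/4, 1/2, 1 } = simplest 3903/16384

3903/16384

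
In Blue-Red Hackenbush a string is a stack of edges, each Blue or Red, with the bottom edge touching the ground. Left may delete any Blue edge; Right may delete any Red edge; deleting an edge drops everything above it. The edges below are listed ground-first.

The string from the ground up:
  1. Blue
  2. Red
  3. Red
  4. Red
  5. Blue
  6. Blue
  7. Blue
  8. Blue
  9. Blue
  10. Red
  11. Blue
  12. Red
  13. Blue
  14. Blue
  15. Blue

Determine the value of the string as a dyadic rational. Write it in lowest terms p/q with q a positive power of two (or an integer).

4015/16384

Build G(s[:k]) for k = 1..15, string s = Blue Red Red Red Blue Blue Blue Blue Blue Red Blue Red Blue Blue Blue.
B: Left { 0 }, Right { ∅ } gives simplest 1
BR: Left { 0 }, Right { 1 } gives simplest 1/2
BRR: Left { 0 }, Right { 1/2, 1 } gives simplest 1/4
BRRR: Left { 0 }, Right { 1/4, 1/2, 1 } gives simplest 1/8
BRRRB: Left { 0, 1/8 }, Right { 1/4, 1/2, 1 } gives simplest 3/16
BRRRBB: Left { 0, 1/8, 3/16 }, Right { 1/4, 1/2, 1 } gives simplest 7/32
BRRRBBB: Left { 0, 1/8, 3/16, 7/32 }, Right { 1/4, 1/2, 1 } gives simplest 15/64
BRRRBBBB: Left { 0, 1/8, 3/16, 7/32, 15/64 }, Right { 1/4, 1/2, 1 } gives simplest 31/128
BRRRBBBBB: Left { 0, 1/8, 3/16, 7/32, 15/64, 31/128 }, Right { 1/4, 1/2, 1 } gives simplest 63/256
BRRRBBBBBR: Left { 0, 1/8, 3/16, 7/32, 15/64, 31/128 }, Right { 63/256, 1/4, 1/2, 1 } gives simplest 125/512
BRRRBBBBBRB: Left { 0, 1/8, 3/16, 7/32, 15/64, 31/128, 125/512 }, Right { 63/256, 1/4, 1/2, 1 } gives simplest 251/1024
BRRRBBBBBRBR: Left { 0, 1/8, 3/16, 7/32, 15/64, 31/128, 125/512 }, Right { 251/1024, 63/256, 1/4, 1/2, 1 } gives simplest 501/2048
BRRRBBBBBRBRB: Left { 0, 1/8, 3/16, 7/32, 15/64, 31/128, 125/512, 501/2048 }, Right { 251/1024, 63/256, 1/4, 1/2, 1 } gives simplest 1003/4096
BRRRBBBBBRBRBB: Left { 0, 1/8, 3/16, 7/32, 15/64, 31/128, 125/512, 501/2048, 1003/4096 }, Right { 251/1024, 63/256, 1/4, 1/2, 1 } gives simplest 2007/8192
BRRRBBBBBRBRBBB: Left { 0, 1/8, 3/16, 7/32, 15/64, 31/128, 125/512, 501/2048, 1003/4096, 2007/8192 }, Right { 251/1024, 63/256, 1/4, 1/2, 1 } gives simplest 4015/16384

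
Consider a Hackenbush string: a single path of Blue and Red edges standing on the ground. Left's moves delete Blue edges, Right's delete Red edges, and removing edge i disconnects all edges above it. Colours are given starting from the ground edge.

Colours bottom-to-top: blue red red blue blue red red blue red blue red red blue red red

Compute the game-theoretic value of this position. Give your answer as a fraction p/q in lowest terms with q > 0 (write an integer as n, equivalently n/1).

6473/16384

Build value(s[:k]) for k = 1..15, string s = blue red red blue blue red red blue red blue red red blue red red.
value_1 [b]  L=[0]  R=[]  -> 1
value_2 [br]  L=[0]  R=[1]  -> 1/2
value_3 [brr]  L=[0]  R=[1/2 1]  -> 1/4
value_4 [brrb]  L=[0 1/4]  R=[1/2 1]  -> 3/8
value_5 [brrbb]  L=[0 1/4 3/8]  R=[1/2 1]  -> 7/16
value_6 [brrbbr]  L=[0 1/4 3/8]  R=[7/16 1/2 1]  -> 13/32
value_7 [brrbbrr]  L=[0 1/4 3/8]  R=[13/32 7/16 1/2 1]  -> 25/64
value_8 [brrbbrrb]  L=[0 1/4 3/8 25/64]  R=[13/32 7/16 1/2 1]  -> 51/128
value_9 [brrbbrrbr]  L=[0 1/4 3/8 25/64]  R=[51/128 13/32 7/16 1/2 1]  -> 101/256
value_10 [brrbbrrbrb]  L=[0 1/4 3/8 25/64 101/256]  R=[51/128 13/32 7/16 1/2 1]  -> 203/512
value_11 [brrbbrrbrbr]  L=[0 1/4 3/8 25/64 101/256]  R=[203/512 51/128 13/32 7/16 1/2 1]  -> 405/1024
value_12 [brrbbrrbrbrr]  L=[0 1/4 3/8 25/64 101/256]  R=[405/1024 203/512 51/128 13/32 7/16 1/2 1]  -> 809/2048
value_13 [brrbbrrbrbrrb]  L=[0 1/4 3/8 25/64 101/256 809/2048]  R=[405/1024 203/512 51/128 13/32 7/16 1/2 1]  -> 1619/4096
value_14 [brrbbrrbrbrrbr]  L=[0 1/4 3/8 25/64 101/256 809/2048]  R=[1619/4096 405/1024 203/512 51/128 13/32 7/16 1/2 1]  -> 3237/8192
value_15 [brrbbrrbrbrrbrr]  L=[0 1/4 3/8 25/64 101/256 809/2048]  R=[3237/8192 1619/4096 405/1024 203/512 51/128 13/32 7/16 1/2 1]  -> 6473/16384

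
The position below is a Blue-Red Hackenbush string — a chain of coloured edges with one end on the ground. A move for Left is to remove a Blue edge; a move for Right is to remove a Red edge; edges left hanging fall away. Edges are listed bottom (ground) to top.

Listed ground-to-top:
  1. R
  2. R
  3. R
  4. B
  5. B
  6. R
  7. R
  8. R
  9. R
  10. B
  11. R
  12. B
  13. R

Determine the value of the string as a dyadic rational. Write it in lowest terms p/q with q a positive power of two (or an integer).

Recurse on prefixes of the 13-edge string R R R B B R R R R B R B R:
value_1 [R]  L=[∅]  R=[0]  = -1
value_2 [RR]  L=[∅]  R=[-1 0]  = -2
value_3 [RRR]  L=[∅]  R=[-2 -1 0]  = -3
value_4 [RRRB]  L=[-3]  R=[-2 -1 0]  = -5/2
value_5 [RRRBB]  L=[-3 -5/2]  R=[-2 -1 0]  = -9/4
value_6 [RRRBBR]  L=[-3 -5/2]  R=[-9/4 -2 -1 0]  = -19/8
value_7 [RRRBBRR]  L=[-3 -5/2]  R=[-19/8 -9/4 -2 -1 0]  = -39/16
value_8 [RRRBBRRR]  L=[-3 -5/2]  R=[-39/16 -19/8 -9/4 -2 -1 0]  = -79/32
value_9 [RRRBBRRRR]  L=[-3 -5/2]  R=[-79/32 -39/16 -19/8 -9/4 -2 -1 0]  = -159/64
value_10 [RRRBBRRRRB]  L=[-3 -5/2 -159/64]  R=[-79/32 -39/16 -19/8 -9/4 -2 -1 0]  = -317/128
value_11 [RRRBBRRRRBR]  L=[-3 -5/2 -159/64]  R=[-317/128 -79/32 -39/16 -19/8 -9/4 -2 -1 0]  = -635/256
value_12 [RRRBBRRRRBRB]  L=[-3 -5/2 -159/64 -635/256]  R=[-317/128 -79/32 -39/16 -19/8 -9/4 -2 -1 0]  = -1269/512
value_13 [RRRBBRRRRBRBR]  L=[-3 -5/2 -159/64 -635/256]  R=[-1269/512 -317/128 -79/32 -39/16 -19/8 -9/4 -2 -1 0]  = -2539/1024

-2539/1024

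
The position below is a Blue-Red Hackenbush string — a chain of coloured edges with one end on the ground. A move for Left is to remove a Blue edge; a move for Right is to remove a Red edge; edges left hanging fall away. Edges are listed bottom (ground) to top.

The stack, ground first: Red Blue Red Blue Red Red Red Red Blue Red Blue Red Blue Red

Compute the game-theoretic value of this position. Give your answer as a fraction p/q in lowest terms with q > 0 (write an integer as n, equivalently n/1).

step 1: add Red to get R; options L={ · } R={ 0 } ⇒ -1
step 2: add Blue to get RB; options L={ -1 } R={ 0 } ⇒ -1/2
step 3: add Red to get RBR; options L={ -1 } R={ -1/2 0 } ⇒ -3/4
step 4: add Blue to get RBRB; options L={ -1 -3/4 } R={ -1/2 0 } ⇒ -5/8
step 5: add Red to get RBRBR; options L={ -1 -3/4 } R={ -5/8 -1/2 0 } ⇒ -11/16
step 6: add Red to get RBRBRR; options L={ -1 -3/4 } R={ -11/16 -5/8 -1/2 0 } ⇒ -23/32
step 7: add Red to get RBRBRRR; options L={ -1 -3/4 } R={ -23/32 -11/16 -5/8 -1/2 0 } ⇒ -47/64
step 8: add Red to get RBRBRRRR; options L={ -1 -3/4 } R={ -47/64 -23/32 -11/16 -5/8 -1/2 0 } ⇒ -95/128
step 9: add Blue to get RBRBRRRRB; options L={ -1 -3/4 -95/128 } R={ -47/64 -23/32 -11/16 -5/8 -1/2 0 } ⇒ -189/256
step 10: add Red to get RBRBRRRRBR; options L={ -1 -3/4 -95/128 } R={ -189/256 -47/64 -23/32 -11/16 -5/8 -1/2 0 } ⇒ -379/512
step 11: add Blue to get RBRBRRRRBRB; options L={ -1 -3/4 -95/128 -379/512 } R={ -189/256 -47/64 -23/32 -11/16 -5/8 -1/2 0 } ⇒ -757/1024
step 12: add Red to get RBRBRRRRBRBR; options L={ -1 -3/4 -95/128 -379/512 } R={ -757/1024 -189/256 -47/64 -23/32 -11/16 -5/8 -1/2 0 } ⇒ -1515/2048
step 13: add Blue to get RBRBRRRRBRBRB; options L={ -1 -3/4 -95/128 -379/512 -1515/2048 } R={ -757/1024 -189/256 -47/64 -23/32 -11/16 -5/8 -1/2 0 } ⇒ -3029/4096
step 14: add Red to get RBRBRRRRBRBRBR; options L={ -1 -3/4 -95/128 -379/512 -1515/2048 } R={ -3029/4096 -757/1024 -189/256 -47/64 -23/32 -11/16 -5/8 -1/2 0 } ⇒ -6059/8192

-6059/8192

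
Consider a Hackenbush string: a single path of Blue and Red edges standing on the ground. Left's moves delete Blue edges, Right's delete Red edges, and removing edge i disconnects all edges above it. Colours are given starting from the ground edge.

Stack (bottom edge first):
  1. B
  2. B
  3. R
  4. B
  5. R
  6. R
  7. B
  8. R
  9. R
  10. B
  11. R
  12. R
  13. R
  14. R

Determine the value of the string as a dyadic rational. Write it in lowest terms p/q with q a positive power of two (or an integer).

6433/4096

Recurse on prefixes of the 14-edge string B B R B R R B R R B R R R R:
g(B) = { 0 | (no moves) } gives 1
g(BB) = { 0 1 | (no moves) } gives 2
g(BBR) = { 0 1 | 2 } gives 3/2
g(BBRB) = { 0 1 3/2 | 2 } gives 7/4
g(BBRBR) = { 0 1 3/2 | 7/4 2 } gives 13/8
g(BBRBRR) = { 0 1 3/2 | 13/8 7/4 2 } gives 25/16
g(BBRBRRB) = { 0 1 3/2 25/16 | 13/8 7/4 2 } gives 51/32
g(BBRBRRBR) = { 0 1 3/2 25/16 | 51/32 13/8 7/4 2 } gives 101/64
g(BBRBRRBRR) = { 0 1 3/2 25/16 | 101/64 51/32 13/8 7/4 2 } gives 201/128
g(BBRBRRBRRB) = { 0 1 3/2 25/16 201/128 | 101/64 51/32 13/8 7/4 2 } gives 403/256
g(BBRBRRBRRBR) = { 0 1 3/2 25/16 201/128 | 403/256 101/64 51/32 13/8 7/4 2 } gives 805/512
g(BBRBRRBRRBRR) = { 0 1 3/2 25/16 201/128 | 805/512 403/256 101/64 51/32 13/8 7/4 2 } gives 1609/1024
g(BBRBRRBRRBRRR) = { 0 1 3/2 25/16 201/128 | 1609/1024 805/512 403/256 101/64 51/32 13/8 7/4 2 } gives 3217/2048
g(BBRBRRBRRBRRRR) = { 0 1 3/2 25/16 201/128 | 3217/2048 1609/1024 805/512 403/256 101/64 51/32 13/8 7/4 2 } gives 6433/4096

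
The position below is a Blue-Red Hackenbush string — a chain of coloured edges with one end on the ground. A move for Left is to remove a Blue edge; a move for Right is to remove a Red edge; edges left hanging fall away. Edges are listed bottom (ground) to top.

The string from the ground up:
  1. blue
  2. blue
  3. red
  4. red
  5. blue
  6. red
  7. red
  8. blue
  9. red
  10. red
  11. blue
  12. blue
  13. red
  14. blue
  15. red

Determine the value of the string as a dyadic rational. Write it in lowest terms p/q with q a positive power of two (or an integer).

10549/8192

step 1: add blue to get b; options L={ 0 } R={ · } => 1
step 2: add blue to get bb; options L={ 0; 1 } R={ · } => 2
step 3: add red to get bbr; options L={ 0; 1 } R={ 2 } => 3/2
step 4: add red to get bbrr; options L={ 0; 1 } R={ 3/2; 2 } => 5/4
step 5: add blue to get bbrrb; options L={ 0; 1; 5/4 } R={ 3/2; 2 } => 11/8
step 6: add red to get bbrrbr; options L={ 0; 1; 5/4 } R={ 11/8; 3/2; 2 } => 21/16
step 7: add red to get bbrrbrr; options L={ 0; 1; 5/4 } R={ 21/16; 11/8; 3/2; 2 } => 41/32
step 8: add blue to get bbrrbrrb; options L={ 0; 1; 5/4; 41/32 } R={ 21/16; 11/8; 3/2; 2 } => 83/64
step 9: add red to get bbrrbrrbr; options L={ 0; 1; 5/4; 41/32 } R={ 83/64; 21/16; 11/8; 3/2; 2 } => 165/128
step 10: add red to get bbrrbrrbrr; options L={ 0; 1; 5/4; 41/32 } R={ 165/128; 83/64; 21/16; 11/8; 3/2; 2 } => 329/256
step 11: add blue to get bbrrbrrbrrb; options L={ 0; 1; 5/4; 41/32; 329/256 } R={ 165/128; 83/64; 21/16; 11/8; 3/2; 2 } => 659/512
step 12: add blue to get bbrrbrrbrrbb; options L={ 0; 1; 5/4; 41/32; 329/256; 659/512 } R={ 165/128; 83/64; 21/16; 11/8; 3/2; 2 } => 1319/1024
step 13: add red to get bbrrbrrbrrbbr; options L={ 0; 1; 5/4; 41/32; 329/256; 659/512 } R={ 1319/1024; 165/128; 83/64; 21/16; 11/8; 3/2; 2 } => 2637/2048
step 14: add blue to get bbrrbrrbrrbbrb; options L={ 0; 1; 5/4; 41/32; 329/256; 659/512; 2637/2048 } R={ 1319/1024; 165/128; 83/64; 21/16; 11/8; 3/2; 2 } => 5275/4096
step 15: add red to get bbrrbrrbrrbbrbr; options L={ 0; 1; 5/4; 41/32; 329/256; 659/512; 2637/2048 } R={ 5275/4096; 1319/1024; 165/128; 83/64; 21/16; 11/8; 3/2; 2 } => 10549/8192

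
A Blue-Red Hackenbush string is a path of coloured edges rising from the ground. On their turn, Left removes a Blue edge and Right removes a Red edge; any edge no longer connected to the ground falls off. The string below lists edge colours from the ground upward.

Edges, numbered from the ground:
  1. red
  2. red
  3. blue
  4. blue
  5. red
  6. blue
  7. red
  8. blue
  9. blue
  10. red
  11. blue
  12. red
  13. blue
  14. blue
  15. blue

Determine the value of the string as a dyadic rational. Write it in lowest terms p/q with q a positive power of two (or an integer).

1 of 15 · r · max L −∞ · min R 0 = -1
2 of 15 · rr · max L −∞ · min R -1 = -2
3 of 15 · rrb · max L -2 · min R -1 = -3/2
4 of 15 · rrbb · max L -3/2 · min R -1 = -5/4
5 of 15 · rrbbr · max L -3/2 · min R -5/4 = -11/8
6 of 15 · rrbbrb · max L -11/8 · min R -5/4 = -21/16
7 of 15 · rrbbrbr · max L -11/8 · min R -21/16 = -43/32
8 of 15 · rrbbrbrb · max L -43/32 · min R -21/16 = -85/64
9 of 15 · rrbbrbrbb · max L -85/64 · min R -21/16 = -169/128
10 of 15 · rrbbrbrbbr · max L -85/64 · min R -169/128 = -339/256
11 of 15 · rrbbrbrbbrb · max L -339/256 · min R -169/128 = -677/512
12 of 15 · rrbbrbrbbrbr · max L -339/256 · min R -677/512 = -1355/1024
13 of 15 · rrbbrbrbbrbrb · max L -1355/1024 · min R -677/512 = -2709/2048
14 of 15 · rrbbrbrbbrbrbb · max L -2709/2048 · min R -677/512 = -5417/4096
15 of 15 · rrbbrbrbbrbrbbb · max L -5417/4096 · min R -677/512 = -10833/8192

-10833/8192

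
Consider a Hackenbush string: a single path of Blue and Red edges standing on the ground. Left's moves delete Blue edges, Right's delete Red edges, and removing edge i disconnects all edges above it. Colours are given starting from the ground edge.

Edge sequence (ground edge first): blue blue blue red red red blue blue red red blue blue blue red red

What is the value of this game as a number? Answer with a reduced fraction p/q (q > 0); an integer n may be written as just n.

Recurse on prefixes of the 15-edge string blue blue blue red red red blue blue red red blue blue blue red red:
b: Left { 0 }, Right {  } so simplest 1
bb: Left { 0; 1 }, Right {  } so simplest 2
bbb: Left { 0; 1; 2 }, Right {  } so simplest 3
bbbr: Left { 0; 1; 2 }, Right { 3 } so simplest 5/2
bbbrr: Left { 0; 1; 2 }, Right { 5/2; 3 } so simplest 9/4
bbbrrr: Left { 0; 1; 2 }, Right { 9/4; 5/2; 3 } so simplest 17/8
bbbrrrb: Left { 0; 1; 2; 17/8 }, Right { 9/4; 5/2; 3 } so simplest 35/16
bbbrrrbb: Left { 0; 1; 2; 17/8; 35/16 }, Right { 9/4; 5/2; 3 } so simplest 71/32
bbbrrrbbr: Left { 0; 1; 2; 17/8; 35/16 }, Right { 71/32; 9/4; 5/2; 3 } so simplest 141/64
bbbrrrbbrr: Left { 0; 1; 2; 17/8; 35/16 }, Right { 141/64; 71/32; 9/4; 5/2; 3 } so simplest 281/128
bbbrrrbbrrb: Left { 0; 1; 2; 17/8; 35/16; 281/128 }, Right { 141/64; 71/32; 9/4; 5/2; 3 } so simplest 563/256
bbbrrrbbrrbb: Left { 0; 1; 2; 17/8; 35/16; 281/128; 563/256 }, Right { 141/64; 71/32; 9/4; 5/2; 3 } so simplest 1127/512
bbbrrrbbrrbbb: Left { 0; 1; 2; 17/8; 35/16; 281/128; 563/256; 1127/512 }, Right { 141/64; 71/32; 9/4; 5/2; 3 } so simplest 2255/1024
bbbrrrbbrrbbbr: Left { 0; 1; 2; 17/8; 35/16; 281/128; 563/256; 1127/512 }, Right { 2255/1024; 141/64; 71/32; 9/4; 5/2; 3 } so simplest 4509/2048
bbbrrrbbrrbbbrr: Left { 0; 1; 2; 17/8; 35/16; 281/128; 563/256; 1127/512 }, Right { 4509/2048; 2255/1024; 141/64; 71/32; 9/4; 5/2; 3 } so simplest 9017/4096

9017/4096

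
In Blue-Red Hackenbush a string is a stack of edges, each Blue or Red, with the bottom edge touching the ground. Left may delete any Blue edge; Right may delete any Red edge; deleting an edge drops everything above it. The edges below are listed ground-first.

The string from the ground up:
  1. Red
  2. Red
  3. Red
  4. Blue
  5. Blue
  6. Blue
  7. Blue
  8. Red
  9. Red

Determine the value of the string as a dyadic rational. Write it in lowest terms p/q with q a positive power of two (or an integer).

-135/64

step 1: add Red to get R; options L={ ∅ } R={ 0 } => -1
step 2: add Red to get RR; options L={ ∅ } R={ -1; 0 } => -2
step 3: add Red to get RRR; options L={ ∅ } R={ -2; -1; 0 } => -3
step 4: add Blue to get RRRB; options L={ -3 } R={ -2; -1; 0 } => -5/2
step 5: add Blue to get RRRBB; options L={ -3; -5/2 } R={ -2; -1; 0 } => -9/4
step 6: add Blue to get RRRBBB; options L={ -3; -5/2; -9/4 } R={ -2; -1; 0 } => -17/8
step 7: add Blue to get RRRBBBB; options L={ -3; -5/2; -9/4; -17/8 } R={ -2; -1; 0 } => -33/16
step 8: add Red to get RRRBBBBR; options L={ -3; -5/2; -9/4; -17/8 } R={ -33/16; -2; -1; 0 } => -67/32
step 9: add Red to get RRRBBBBRR; options L={ -3; -5/2; -9/4; -17/8 } R={ -67/32; -33/16; -2; -1; 0 } => -135/64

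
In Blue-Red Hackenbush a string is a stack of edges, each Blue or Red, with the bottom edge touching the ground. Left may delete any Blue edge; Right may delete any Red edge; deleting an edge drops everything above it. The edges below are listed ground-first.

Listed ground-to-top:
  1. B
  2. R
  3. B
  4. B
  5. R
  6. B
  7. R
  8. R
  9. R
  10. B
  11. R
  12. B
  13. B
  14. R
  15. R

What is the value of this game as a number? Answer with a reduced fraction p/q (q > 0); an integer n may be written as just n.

13401/16384

g(B) = { 0 | ∅ } → 1
g(BR) = { 0 | 1 } → 1/2
g(BRB) = { 0, 1/2 | 1 } → 3/4
g(BRBB) = { 0, 1/2, 3/4 | 1 } → 7/8
g(BRBBR) = { 0, 1/2, 3/4 | 7/8, 1 } → 13/16
g(BRBBRB) = { 0, 1/2, 3/4, 13/16 | 7/8, 1 } → 27/32
g(BRBBRBR) = { 0, 1/2, 3/4, 13/16 | 27/32, 7/8, 1 } → 53/64
g(BRBBRBRR) = { 0, 1/2, 3/4, 13/16 | 53/64, 27/32, 7/8, 1 } → 105/128
g(BRBBRBRRR) = { 0, 1/2, 3/4, 13/16 | 105/128, 53/64, 27/32, 7/8, 1 } → 209/256
g(BRBBRBRRRB) = { 0, 1/2, 3/4, 13/16, 209/256 | 105/128, 53/64, 27/32, 7/8, 1 } → 419/512
g(BRBBRBRRRBR) = { 0, 1/2, 3/4, 13/16, 209/256 | 419/512, 105/128, 53/64, 27/32, 7/8, 1 } → 837/1024
g(BRBBRBRRRBRB) = { 0, 1/2, 3/4, 13/16, 209/256, 837/1024 | 419/512, 105/128, 53/64, 27/32, 7/8, 1 } → 1675/2048
g(BRBBRBRRRBRBB) = { 0, 1/2, 3/4, 13/16, 209/256, 837/1024, 1675/2048 | 419/512, 105/128, 53/64, 27/32, 7/8, 1 } → 3351/4096
g(BRBBRBRRRBRBBR) = { 0, 1/2, 3/4, 13/16, 209/256, 837/1024, 1675/2048 | 3351/4096, 419/512, 105/128, 53/64, 27/32, 7/8, 1 } → 6701/8192
g(BRBBRBRRRBRBBRR) = { 0, 1/2, 3/4, 13/16, 209/256, 837/1024, 1675/2048 | 6701/8192, 3351/4096, 419/512, 105/128, 53/64, 27/32, 7/8, 1 } → 13401/16384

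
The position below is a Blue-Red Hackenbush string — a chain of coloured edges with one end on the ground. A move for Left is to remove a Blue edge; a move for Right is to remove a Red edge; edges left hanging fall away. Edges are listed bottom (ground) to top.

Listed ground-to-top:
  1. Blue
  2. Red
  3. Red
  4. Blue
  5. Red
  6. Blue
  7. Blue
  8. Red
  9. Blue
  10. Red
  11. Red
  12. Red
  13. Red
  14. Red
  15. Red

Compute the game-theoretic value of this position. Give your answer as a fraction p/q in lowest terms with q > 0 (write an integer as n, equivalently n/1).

5761/16384

step 1: add Blue to get B; options L={ 0 } R={ · } ⇒ 1
step 2: add Red to get BR; options L={ 0 } R={ 1 } ⇒ 1/2
step 3: add Red to get BRR; options L={ 0 } R={ 1/2 1 } ⇒ 1/4
step 4: add Blue to get BRRB; options L={ 0 1/4 } R={ 1/2 1 } ⇒ 3/8
step 5: add Red to get BRRBR; options L={ 0 1/4 } R={ 3/8 1/2 1 } ⇒ 5/16
step 6: add Blue to get BRRBRB; options L={ 0 1/4 5/16 } R={ 3/8 1/2 1 } ⇒ 11/32
step 7: add Blue to get BRRBRBB; options L={ 0 1/4 5/16 11/32 } R={ 3/8 1/2 1 } ⇒ 23/64
step 8: add Red to get BRRBRBBR; options L={ 0 1/4 5/16 11/32 } R={ 23/64 3/8 1/2 1 } ⇒ 45/128
step 9: add Blue to get BRRBRBBRB; options L={ 0 1/4 5/16 11/32 45/128 } R={ 23/64 3/8 1/2 1 } ⇒ 91/256
step 10: add Red to get BRRBRBBRBR; options L={ 0 1/4 5/16 11/32 45/128 } R={ 91/256 23/64 3/8 1/2 1 } ⇒ 181/512
step 11: add Red to get BRRBRBBRBRR; options L={ 0 1/4 5/16 11/32 45/128 } R={ 181/512 91/256 23/64 3/8 1/2 1 } ⇒ 361/1024
step 12: add Red to get BRRBRBBRBRRR; options L={ 0 1/4 5/16 11/32 45/128 } R={ 361/1024 181/512 91/256 23/64 3/8 1/2 1 } ⇒ 721/2048
step 13: add Red to get BRRBRBBRBRRRR; options L={ 0 1/4 5/16 11/32 45/128 } R={ 721/2048 361/1024 181/512 91/256 23/64 3/8 1/2 1 } ⇒ 1441/4096
step 14: add Red to get BRRBRBBRBRRRRR; options L={ 0 1/4 5/16 11/32 45/128 } R={ 1441/4096 721/2048 361/1024 181/512 91/256 23/64 3/8 1/2 1 } ⇒ 2881/8192
step 15: add Red to get BRRBRBBRBRRRRRR; options L={ 0 1/4 5/16 11/32 45/128 } R={ 2881/8192 1441/4096 721/2048 361/1024 181/512 91/256 23/64 3/8 1/2 1 } ⇒ 5761/16384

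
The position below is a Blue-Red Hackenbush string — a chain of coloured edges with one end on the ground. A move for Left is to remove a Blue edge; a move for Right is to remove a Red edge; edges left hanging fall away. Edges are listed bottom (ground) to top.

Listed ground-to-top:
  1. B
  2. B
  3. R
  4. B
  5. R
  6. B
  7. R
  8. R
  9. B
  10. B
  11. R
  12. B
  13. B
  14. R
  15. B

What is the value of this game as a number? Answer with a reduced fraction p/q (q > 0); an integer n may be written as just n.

1 of 15 · B · max L 0 · min R +∞ — 1
2 of 15 · BB · max L 1 · min R +∞ — 2
3 of 15 · BBR · max L 1 · min R 2 — 3/2
4 of 15 · BBRB · max L 3/2 · min R 2 — 7/4
5 of 15 · BBRBR · max L 3/2 · min R 7/4 — 13/8
6 of 15 · BBRBRB · max L 13/8 · min R 7/4 — 27/16
7 of 15 · BBRBRBR · max L 13/8 · min R 27/16 — 53/32
8 of 15 · BBRBRBRR · max L 13/8 · min R 53/32 — 105/64
9 of 15 · BBRBRBRRB · max L 105/64 · min R 53/32 — 211/128
10 of 15 · BBRBRBRRBB · max L 211/128 · min R 53/32 — 423/256
11 of 15 · BBRBRBRRBBR · max L 211/128 · min R 423/256 — 845/512
12 of 15 · BBRBRBRRBBRB · max L 845/512 · min R 423/256 — 1691/1024
13 of 15 · BBRBRBRRBBRBB · max L 1691/1024 · min R 423/256 — 3383/2048
14 of 15 · BBRBRBRRBBRBBR · max L 1691/1024 · min R 3383/2048 — 6765/4096
15 of 15 · BBRBRBRRBBRBBRB · max L 6765/4096 · min R 3383/2048 — 13531/8192

13531/8192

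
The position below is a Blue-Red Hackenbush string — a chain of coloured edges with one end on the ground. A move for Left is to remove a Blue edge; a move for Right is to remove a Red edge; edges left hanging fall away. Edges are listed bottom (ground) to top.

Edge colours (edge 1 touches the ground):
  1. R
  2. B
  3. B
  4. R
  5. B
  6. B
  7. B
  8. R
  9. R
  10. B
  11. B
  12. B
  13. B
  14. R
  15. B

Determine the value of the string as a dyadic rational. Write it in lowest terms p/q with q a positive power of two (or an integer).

-4485/16384

R: Left { — }, Right { 0 } => simplest -1
RB: Left { -1 }, Right { 0 } => simplest -1/2
RBB: Left { -1; -1/2 }, Right { 0 } => simplest -1/4
RBBR: Left { -1; -1/2 }, Right { -1/4; 0 } => simplest -3/8
RBBRB: Left { -1; -1/2; -3/8 }, Right { -1/4; 0 } => simplest -5/16
RBBRBB: Left { -1; -1/2; -3/8; -5/16 }, Right { -1/4; 0 } => simplest -9/32
RBBRBBB: Left { -1; -1/2; -3/8; -5/16; -9/32 }, Right { -1/4; 0 } => simplest -17/64
RBBRBBBR: Left { -1; -1/2; -3/8; -5/16; -9/32 }, Right { -17/64; -1/4; 0 } => simplest -35/128
RBBRBBBRR: Left { -1; -1/2; -3/8; -5/16; -9/32 }, Right { -35/128; -17/64; -1/4; 0 } => simplest -71/256
RBBRBBBRRB: Left { -1; -1/2; -3/8; -5/16; -9/32; -71/256 }, Right { -35/128; -17/64; -1/4; 0 } => simplest -141/512
RBBRBBBRRBB: Left { -1; -1/2; -3/8; -5/16; -9/32; -71/256; -141/512 }, Right { -35/128; -17/64; -1/4; 0 } => simplest -281/1024
RBBRBBBRRBBB: Left { -1; -1/2; -3/8; -5/16; -9/32; -71/256; -141/512; -281/1024 }, Right { -35/128; -17/64; -1/4; 0 } => simplest -561/2048
RBBRBBBRRBBBB: Left { -1; -1/2; -3/8; -5/16; -9/32; -71/256; -141/512; -281/1024; -561/2048 }, Right { -35/128; -17/64; -1/4; 0 } => simplest -1121/4096
RBBRBBBRRBBBBR: Left { -1; -1/2; -3/8; -5/16; -9/32; -71/256; -141/512; -281/1024; -561/2048 }, Right { -1121/4096; -35/128; -17/64; -1/4; 0 } => simplest -2243/8192
RBBRBBBRRBBBBRB: Left { -1; -1/2; -3/8; -5/16; -9/32; -71/256; -141/512; -281/1024; -561/2048; -2243/8192 }, Right { -1121/4096; -35/128; -17/64; -1/4; 0 } => simplest -4485/16384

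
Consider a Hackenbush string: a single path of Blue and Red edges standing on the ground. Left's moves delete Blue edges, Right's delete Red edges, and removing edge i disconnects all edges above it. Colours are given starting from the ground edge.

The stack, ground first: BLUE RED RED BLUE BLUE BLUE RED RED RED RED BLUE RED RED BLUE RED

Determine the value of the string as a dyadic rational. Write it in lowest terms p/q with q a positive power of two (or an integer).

step 1: add BLUE to get B; options L={ 0 } R={ none } -> 1
step 2: add RED to get BR; options L={ 0 } R={ 1 } -> 1/2
step 3: add RED to get BRR; options L={ 0 } R={ 1/2; 1 } -> 1/4
step 4: add BLUE to get BRRB; options L={ 0; 1/4 } R={ 1/2; 1 } -> 3/8
step 5: add BLUE to get BRRBB; options L={ 0; 1/4; 3/8 } R={ 1/2; 1 } -> 7/16
step 6: add BLUE to get BRRBBB; options L={ 0; 1/4; 3/8; 7/16 } R={ 1/2; 1 } -> 15/32
step 7: add RED to get BRRBBBR; options L={ 0; 1/4; 3/8; 7/16 } R={ 15/32; 1/2; 1 } -> 29/64
step 8: add RED to get BRRBBBRR; options L={ 0; 1/4; 3/8; 7/16 } R={ 29/64; 15/32; 1/2; 1 } -> 57/128
step 9: add RED to get BRRBBBRRR; options L={ 0; 1/4; 3/8; 7/16 } R={ 57/128; 29/64; 15/32; 1/2; 1 } -> 113/256
step 10: add RED to get BRRBBBRRRR; options L={ 0; 1/4; 3/8; 7/16 } R={ 113/256; 57/128; 29/64; 15/32; 1/2; 1 } -> 225/512
step 11: add BLUE to get BRRBBBRRRRB; options L={ 0; 1/4; 3/8; 7/16; 225/512 } R={ 113/256; 57/128; 29/64; 15/32; 1/2; 1 } -> 451/1024
step 12: add RED to get BRRBBBRRRRBR; options L={ 0; 1/4; 3/8; 7/16; 225/512 } R={ 451/1024; 113/256; 57/128; 29/64; 15/32; 1/2; 1 } -> 901/2048
step 13: add RED to get BRRBBBRRRRBRR; options L={ 0; 1/4; 3/8; 7/16; 225/512 } R={ 901/2048; 451/1024; 113/256; 57/128; 29/64; 15/32; 1/2; 1 } -> 1801/4096
step 14: add BLUE to get BRRBBBRRRRBRRB; options L={ 0; 1/4; 3/8; 7/16; 225/512; 1801/4096 } R={ 901/2048; 451/1024; 113/256; 57/128; 29/64; 15/32; 1/2; 1 } -> 3603/8192
step 15: add RED to get BRRBBBRRRRBRRBR; options L={ 0; 1/4; 3/8; 7/16; 225/512; 1801/4096 } R={ 3603/8192; 901/2048; 451/1024; 113/256; 57/128; 29/64; 15/32; 1/2; 1 } -> 7205/16384

7205/16384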